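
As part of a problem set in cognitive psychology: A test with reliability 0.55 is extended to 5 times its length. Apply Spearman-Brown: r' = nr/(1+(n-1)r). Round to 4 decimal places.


r_new = n*r / (1 + (n-1)*r)
Numerator = 5 * 0.55 = 2.75
Denominator = 1 + 4 * 0.55 = 3.2
r_new = 2.75 / 3.2
= 0.8594


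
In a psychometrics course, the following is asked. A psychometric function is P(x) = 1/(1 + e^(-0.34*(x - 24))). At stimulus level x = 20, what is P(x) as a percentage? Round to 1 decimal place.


P(x) = 1/(1 + e^(-0.34*(20 - 24)))
Exponent = -0.34 * -4 = 1.36
e^(1.36) = 3.896193
P = 1/(1 + 3.896193) = 0.20424
Percentage = 20.4


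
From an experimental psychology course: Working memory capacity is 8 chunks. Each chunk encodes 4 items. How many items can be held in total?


Total items = chunks * items_per_chunk
= 8 * 4
= 32


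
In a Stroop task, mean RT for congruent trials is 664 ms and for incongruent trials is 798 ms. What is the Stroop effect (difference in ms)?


Stroop effect = RT(incongruent) - RT(congruent)
= 798 - 664
= 134 ms


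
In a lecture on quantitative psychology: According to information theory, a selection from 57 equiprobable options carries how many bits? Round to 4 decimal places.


H = log2(n)
H = log2(57)
= 5.8329


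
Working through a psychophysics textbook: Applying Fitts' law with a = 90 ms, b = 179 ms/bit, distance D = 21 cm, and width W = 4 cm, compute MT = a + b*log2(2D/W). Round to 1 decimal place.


MT = 90 + 179 * log2(2*21/4)
2D/W = 10.5
log2(10.5) = 3.3923
MT = 90 + 179 * 3.3923
= 697.2 ms


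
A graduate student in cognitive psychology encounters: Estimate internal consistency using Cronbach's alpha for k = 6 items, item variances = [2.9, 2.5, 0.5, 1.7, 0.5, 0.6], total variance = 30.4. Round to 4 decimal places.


alpha = (k/(k-1)) * (1 - sum(s_i^2)/s_total^2)
sum(item variances) = 8.7
k/(k-1) = 6/5 = 1.2
1 - 8.7/30.4 = 1 - 0.286184 = 0.713816
alpha = 1.2 * 0.713816
= 0.8566


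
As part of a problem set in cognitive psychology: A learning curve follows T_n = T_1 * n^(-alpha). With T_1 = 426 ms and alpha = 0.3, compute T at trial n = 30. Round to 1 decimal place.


T_n = 426 * 30^(-0.3)
30^(-0.3) = 0.360465
T_n = 426 * 0.360465
= 153.6 ms


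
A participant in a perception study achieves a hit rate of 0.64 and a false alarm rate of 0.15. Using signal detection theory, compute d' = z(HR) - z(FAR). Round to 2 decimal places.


d' = z(HR) - z(FAR)
z(0.64) = 0.3585
z(0.15) = -1.0364
d' = 0.3585 - -1.0364
= 1.39


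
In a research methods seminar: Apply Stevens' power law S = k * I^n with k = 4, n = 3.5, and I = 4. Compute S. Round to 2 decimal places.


S = 4 * 4^3.5
4^3.5 = 128.0
S = 4 * 128.0
= 512.00


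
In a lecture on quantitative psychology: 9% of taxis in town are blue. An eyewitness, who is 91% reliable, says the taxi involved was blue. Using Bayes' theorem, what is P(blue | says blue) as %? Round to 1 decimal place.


P(blue | says blue) = P(says blue | blue)*P(blue) / [P(says blue | blue)*P(blue) + P(says blue | not blue)*P(not blue)]
Numerator = 0.91 * 0.09 = 0.0819
False identification = 0.09 * 0.91 = 0.0819
P = 0.0819 / (0.0819 + 0.0819)
= 0.0819 / 0.1638
As percentage = 50.0


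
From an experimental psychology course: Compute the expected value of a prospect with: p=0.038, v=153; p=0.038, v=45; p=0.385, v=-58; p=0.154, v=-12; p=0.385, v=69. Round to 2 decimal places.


EU = sum(p_i * v_i)
0.038 * 153 = 5.814
0.038 * 45 = 1.71
0.385 * -58 = -22.33
0.154 * -12 = -1.848
0.385 * 69 = 26.565
EU = 5.814 + 1.71 + -22.33 + -1.848 + 26.565
= 9.91


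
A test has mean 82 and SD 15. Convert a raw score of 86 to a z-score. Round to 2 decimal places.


z = (X - mu) / sigma
= (86 - 82) / 15
= 4 / 15
= 0.27


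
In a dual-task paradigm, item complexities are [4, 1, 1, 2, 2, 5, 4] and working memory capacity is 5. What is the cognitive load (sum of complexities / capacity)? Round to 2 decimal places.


Total complexity = 4 + 1 + 1 + 2 + 2 + 5 + 4 = 19
Load = total / capacity = 19 / 5
= 3.80


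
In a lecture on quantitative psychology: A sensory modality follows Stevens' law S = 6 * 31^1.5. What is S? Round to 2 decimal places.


S = 6 * 31^1.5
31^1.5 = 172.6007
S = 6 * 172.6007
= 1035.60


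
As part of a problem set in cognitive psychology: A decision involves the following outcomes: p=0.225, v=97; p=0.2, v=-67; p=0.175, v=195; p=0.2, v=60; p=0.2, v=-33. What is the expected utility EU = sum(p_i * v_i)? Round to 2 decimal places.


EU = sum(p_i * v_i)
0.225 * 97 = 21.825
0.2 * -67 = -13.4
0.175 * 195 = 34.125
0.2 * 60 = 12.0
0.2 * -33 = -6.6
EU = 21.825 + -13.4 + 34.125 + 12.0 + -6.6
= 47.95


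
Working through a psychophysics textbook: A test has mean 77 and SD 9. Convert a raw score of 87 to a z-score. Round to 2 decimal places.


z = (X - mu) / sigma
= (87 - 77) / 9
= 10 / 9
= 1.11


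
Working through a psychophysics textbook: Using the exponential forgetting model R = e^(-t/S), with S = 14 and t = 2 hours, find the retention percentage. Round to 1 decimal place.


R = e^(-t/S)
-t/S = -2/14 = -0.142857
R = e^(-0.142857) = 0.866878
Percentage = 0.866878 * 100
= 86.7


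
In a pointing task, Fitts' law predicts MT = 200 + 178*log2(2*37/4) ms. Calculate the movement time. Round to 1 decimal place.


MT = 200 + 178 * log2(2*37/4)
2D/W = 18.5
log2(18.5) = 4.2095
MT = 200 + 178 * 4.2095
= 949.3 ms


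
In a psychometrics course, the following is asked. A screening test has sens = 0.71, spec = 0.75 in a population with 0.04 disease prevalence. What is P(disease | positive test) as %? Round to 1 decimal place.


PPV = (sens * prev) / (sens * prev + (1-spec) * (1-prev))
Numerator = 0.71 * 0.04 = 0.0284
P(positive and no disease) = (1 - spec) * (1 - prev) = (1 - 0.75) * (1 - 0.04) = 0.24
Denominator = 0.0284 + 0.24 = 0.2684
PPV = 0.0284 / 0.2684 = 0.105812
As percentage = 10.6


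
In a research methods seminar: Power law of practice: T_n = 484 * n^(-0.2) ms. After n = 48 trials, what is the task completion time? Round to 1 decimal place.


T_n = 484 * 48^(-0.2)
48^(-0.2) = 0.461054
T_n = 484 * 0.461054
= 223.2 ms


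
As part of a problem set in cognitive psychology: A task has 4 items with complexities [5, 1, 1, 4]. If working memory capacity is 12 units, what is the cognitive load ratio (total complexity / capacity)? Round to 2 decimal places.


Total complexity = 5 + 1 + 1 + 4 = 11
Load = total / capacity = 11 / 12
= 0.92


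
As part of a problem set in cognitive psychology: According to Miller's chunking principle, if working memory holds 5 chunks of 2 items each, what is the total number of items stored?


Total items = chunks * items_per_chunk
= 5 * 2
= 10


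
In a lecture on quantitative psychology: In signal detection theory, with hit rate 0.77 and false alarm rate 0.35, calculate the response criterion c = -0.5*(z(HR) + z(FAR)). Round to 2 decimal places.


c = -0.5 * (z(HR) + z(FAR))
z(0.77) = 0.7388
z(0.35) = -0.3853
c = -0.5 * (0.7388 + -0.3853)
= -0.5 * 0.3535
= -0.18


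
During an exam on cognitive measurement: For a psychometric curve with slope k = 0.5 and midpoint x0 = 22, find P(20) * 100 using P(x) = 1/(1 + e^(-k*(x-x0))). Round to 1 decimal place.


P(x) = 1/(1 + e^(-0.5*(20 - 22)))
Exponent = -0.5 * -2 = 1.0
e^(1.0) = 2.718282
P = 1/(1 + 2.718282) = 0.268941
Percentage = 26.9


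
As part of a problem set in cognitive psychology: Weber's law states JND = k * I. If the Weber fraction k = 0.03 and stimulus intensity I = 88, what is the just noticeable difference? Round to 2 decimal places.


JND = k * I
JND = 0.03 * 88
= 2.64


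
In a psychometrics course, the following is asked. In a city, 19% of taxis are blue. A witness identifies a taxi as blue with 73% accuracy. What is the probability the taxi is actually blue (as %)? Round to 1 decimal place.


P(blue | says blue) = P(says blue | blue)*P(blue) / [P(says blue | blue)*P(blue) + P(says blue | not blue)*P(not blue)]
Numerator = 0.73 * 0.19 = 0.1387
False identification = 0.27 * 0.81 = 0.2187
P = 0.1387 / (0.1387 + 0.2187)
= 0.1387 / 0.3574
As percentage = 38.8


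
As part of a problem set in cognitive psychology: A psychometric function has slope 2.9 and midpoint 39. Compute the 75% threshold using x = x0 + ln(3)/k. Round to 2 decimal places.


At P = 0.75: 0.75 = 1/(1 + e^(-k*(x-x0)))
Solving: e^(-k*(x-x0)) = 1/3
x = x0 + ln(3)/k
ln(3) = 1.0986
x = 39 + 1.0986/2.9
= 39 + 0.3788
= 39.38


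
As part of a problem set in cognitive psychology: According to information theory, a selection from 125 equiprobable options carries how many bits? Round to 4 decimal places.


H = log2(n)
H = log2(125)
= 6.9658


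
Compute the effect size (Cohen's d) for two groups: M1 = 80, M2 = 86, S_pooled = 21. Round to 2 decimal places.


Cohen's d = (M1 - M2) / S_pooled
= (80 - 86) / 21
= -6 / 21
= -0.29


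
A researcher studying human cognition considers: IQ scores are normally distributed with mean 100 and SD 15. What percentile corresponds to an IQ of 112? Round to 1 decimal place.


z = (IQ - mean) / SD
z = (112 - 100) / 15 = 0.8
Percentile = Phi(0.8) * 100
Phi(0.8) = 0.788145
= 78.8


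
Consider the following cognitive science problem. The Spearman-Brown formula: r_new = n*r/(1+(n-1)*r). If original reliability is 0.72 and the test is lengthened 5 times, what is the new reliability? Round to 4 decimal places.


r_new = n*r / (1 + (n-1)*r)
Numerator = 5 * 0.72 = 3.6
Denominator = 1 + 4 * 0.72 = 3.88
r_new = 3.6 / 3.88
= 0.9278


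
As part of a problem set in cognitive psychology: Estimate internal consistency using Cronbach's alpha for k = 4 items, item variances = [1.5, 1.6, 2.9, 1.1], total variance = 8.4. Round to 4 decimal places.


alpha = (k/(k-1)) * (1 - sum(s_i^2)/s_total^2)
sum(item variances) = 7.1
k/(k-1) = 4/3 = 1.333333
1 - 7.1/8.4 = 1 - 0.845238 = 0.154762
alpha = 1.333333 * 0.154762
= 0.2063


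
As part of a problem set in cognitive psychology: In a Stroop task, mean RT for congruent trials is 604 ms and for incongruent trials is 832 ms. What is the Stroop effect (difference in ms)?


Stroop effect = RT(incongruent) - RT(congruent)
= 832 - 604
= 228 ms


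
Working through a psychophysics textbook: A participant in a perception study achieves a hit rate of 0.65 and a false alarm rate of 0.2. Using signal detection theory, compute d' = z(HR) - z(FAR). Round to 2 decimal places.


d' = z(HR) - z(FAR)
z(0.65) = 0.3853
z(0.2) = -0.8416
d' = 0.3853 - -0.8416
= 1.23


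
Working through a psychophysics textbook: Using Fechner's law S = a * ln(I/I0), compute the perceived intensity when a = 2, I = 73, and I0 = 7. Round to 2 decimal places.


S = 2 * ln(73/7)
I/I0 = 10.428571
ln(10.428571) = 2.3445
S = 2 * 2.3445
= 4.69


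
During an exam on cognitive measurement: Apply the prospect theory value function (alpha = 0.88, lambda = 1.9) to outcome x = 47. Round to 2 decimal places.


Since x = 47 >= 0, use v(x) = x^0.88
47^0.88 = 29.6105
v(47) = 29.61


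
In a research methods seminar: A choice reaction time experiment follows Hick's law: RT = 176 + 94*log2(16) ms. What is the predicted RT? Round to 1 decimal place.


RT = 176 + 94 * log2(16)
log2(16) = 4.0
RT = 176 + 94 * 4.0
= 176 + 376.0
= 552.0 ms


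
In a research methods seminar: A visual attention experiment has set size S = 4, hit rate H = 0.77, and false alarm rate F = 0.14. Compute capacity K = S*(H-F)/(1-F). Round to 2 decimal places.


K = S * (H - F) / (1 - F)
H - F = 0.63
1 - F = 0.86
K = 4 * 0.63 / 0.86
= 2.93


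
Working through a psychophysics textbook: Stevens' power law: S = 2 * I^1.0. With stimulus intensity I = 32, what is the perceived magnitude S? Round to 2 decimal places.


S = 2 * 32^1.0
32^1.0 = 32.0
S = 2 * 32.0
= 64.00


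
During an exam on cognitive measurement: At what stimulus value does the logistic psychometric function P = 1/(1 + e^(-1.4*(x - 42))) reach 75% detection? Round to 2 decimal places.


At P = 0.75: 0.75 = 1/(1 + e^(-k*(x-x0)))
Solving: e^(-k*(x-x0)) = 1/3
x = x0 + ln(3)/k
ln(3) = 1.0986
x = 42 + 1.0986/1.4
= 42 + 0.7847
= 42.78


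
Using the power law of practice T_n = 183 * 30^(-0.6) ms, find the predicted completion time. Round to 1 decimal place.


T_n = 183 * 30^(-0.6)
30^(-0.6) = 0.129935
T_n = 183 * 0.129935
= 23.8 ms


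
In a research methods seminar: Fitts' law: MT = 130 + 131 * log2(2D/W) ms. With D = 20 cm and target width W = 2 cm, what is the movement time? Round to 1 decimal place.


MT = 130 + 131 * log2(2*20/2)
2D/W = 20.0
log2(20.0) = 4.3219
MT = 130 + 131 * 4.3219
= 696.2 ms


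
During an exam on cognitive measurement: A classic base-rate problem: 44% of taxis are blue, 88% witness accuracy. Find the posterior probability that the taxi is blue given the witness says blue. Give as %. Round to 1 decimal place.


P(blue | says blue) = P(says blue | blue)*P(blue) / [P(says blue | blue)*P(blue) + P(says blue | not blue)*P(not blue)]
Numerator = 0.88 * 0.44 = 0.3872
False identification = 0.12 * 0.56 = 0.0672
P = 0.3872 / (0.3872 + 0.0672)
= 0.3872 / 0.4544
As percentage = 85.2


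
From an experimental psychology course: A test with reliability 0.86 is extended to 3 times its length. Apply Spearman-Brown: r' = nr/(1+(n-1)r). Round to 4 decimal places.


r_new = n*r / (1 + (n-1)*r)
Numerator = 3 * 0.86 = 2.58
Denominator = 1 + 2 * 0.86 = 2.72
r_new = 2.58 / 2.72
= 0.9485


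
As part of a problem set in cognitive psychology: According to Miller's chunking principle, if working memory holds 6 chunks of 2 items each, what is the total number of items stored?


Total items = chunks * items_per_chunk
= 6 * 2
= 12


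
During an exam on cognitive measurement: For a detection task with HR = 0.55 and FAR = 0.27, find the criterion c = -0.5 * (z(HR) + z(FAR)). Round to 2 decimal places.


c = -0.5 * (z(HR) + z(FAR))
z(0.55) = 0.1257
z(0.27) = -0.6128
c = -0.5 * (0.1257 + -0.6128)
= -0.5 * -0.4871
= 0.24


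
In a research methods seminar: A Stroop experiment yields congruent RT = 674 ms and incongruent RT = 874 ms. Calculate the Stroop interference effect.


Stroop effect = RT(incongruent) - RT(congruent)
= 874 - 674
= 200 ms


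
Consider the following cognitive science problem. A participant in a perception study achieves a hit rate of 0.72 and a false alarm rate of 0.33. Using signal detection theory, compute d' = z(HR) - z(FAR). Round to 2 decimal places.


d' = z(HR) - z(FAR)
z(0.72) = 0.5828
z(0.33) = -0.4399
d' = 0.5828 - -0.4399
= 1.02


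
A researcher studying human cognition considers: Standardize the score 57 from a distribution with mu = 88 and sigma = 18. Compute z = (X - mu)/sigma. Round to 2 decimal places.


z = (X - mu) / sigma
= (57 - 88) / 18
= -31 / 18
= -1.72


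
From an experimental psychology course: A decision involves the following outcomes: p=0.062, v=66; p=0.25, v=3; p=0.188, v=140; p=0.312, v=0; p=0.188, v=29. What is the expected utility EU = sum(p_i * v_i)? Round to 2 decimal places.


EU = sum(p_i * v_i)
0.062 * 66 = 4.092
0.25 * 3 = 0.75
0.188 * 140 = 26.32
0.312 * 0 = 0.0
0.188 * 29 = 5.452
EU = 4.092 + 0.75 + 26.32 + 0.0 + 5.452
= 36.61


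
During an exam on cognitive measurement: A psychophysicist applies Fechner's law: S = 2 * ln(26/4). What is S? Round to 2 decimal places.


S = 2 * ln(26/4)
I/I0 = 6.5
ln(6.5) = 1.8718
S = 2 * 1.8718
= 3.74


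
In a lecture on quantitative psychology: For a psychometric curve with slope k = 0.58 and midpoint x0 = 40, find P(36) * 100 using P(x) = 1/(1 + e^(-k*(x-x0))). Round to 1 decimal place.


P(x) = 1/(1 + e^(-0.58*(36 - 40)))
Exponent = -0.58 * -4 = 2.32
e^(2.32) = 10.175674
P = 1/(1 + 10.175674) = 0.08948
Percentage = 8.9


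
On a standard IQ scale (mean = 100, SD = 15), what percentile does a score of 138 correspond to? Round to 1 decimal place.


z = (IQ - mean) / SD
z = (138 - 100) / 15 = 2.5333
Percentile = Phi(2.5333) * 100
Phi(2.5333) = 0.99435
= 99.4


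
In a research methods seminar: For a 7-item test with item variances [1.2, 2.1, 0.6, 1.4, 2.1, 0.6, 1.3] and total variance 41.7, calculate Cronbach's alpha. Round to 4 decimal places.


alpha = (k/(k-1)) * (1 - sum(s_i^2)/s_total^2)
sum(item variances) = 9.3
k/(k-1) = 7/6 = 1.166667
1 - 9.3/41.7 = 1 - 0.223022 = 0.776978
alpha = 1.166667 * 0.776978
= 0.9065


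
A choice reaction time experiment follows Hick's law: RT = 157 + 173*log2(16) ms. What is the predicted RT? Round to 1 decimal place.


RT = 157 + 173 * log2(16)
log2(16) = 4.0
RT = 157 + 173 * 4.0
= 157 + 692.0
= 849.0 ms


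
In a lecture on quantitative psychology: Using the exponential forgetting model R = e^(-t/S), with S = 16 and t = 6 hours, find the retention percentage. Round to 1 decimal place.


R = e^(-t/S)
-t/S = -6/16 = -0.375
R = e^(-0.375) = 0.687289
Percentage = 0.687289 * 100
= 68.7


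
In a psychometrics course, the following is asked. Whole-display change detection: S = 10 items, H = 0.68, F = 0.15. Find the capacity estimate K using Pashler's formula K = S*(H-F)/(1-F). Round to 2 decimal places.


K = S * (H - F) / (1 - F)
H - F = 0.53
1 - F = 0.85
K = 10 * 0.53 / 0.85
= 6.24


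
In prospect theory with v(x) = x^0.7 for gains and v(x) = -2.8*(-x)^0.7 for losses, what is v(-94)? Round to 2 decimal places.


Since x = -94 < 0, use v(x) = -lambda*(-x)^alpha
(-x) = 94
94^0.7 = 24.0541
v(-94) = -2.8 * 24.0541
= -67.35


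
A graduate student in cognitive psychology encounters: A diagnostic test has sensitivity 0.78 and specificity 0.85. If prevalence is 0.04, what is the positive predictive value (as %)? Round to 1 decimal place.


PPV = (sens * prev) / (sens * prev + (1-spec) * (1-prev))
Numerator = 0.78 * 0.04 = 0.0312
P(positive and no disease) = (1 - spec) * (1 - prev) = (1 - 0.85) * (1 - 0.04) = 0.144
Denominator = 0.0312 + 0.144 = 0.1752
PPV = 0.0312 / 0.1752 = 0.178082
As percentage = 17.8


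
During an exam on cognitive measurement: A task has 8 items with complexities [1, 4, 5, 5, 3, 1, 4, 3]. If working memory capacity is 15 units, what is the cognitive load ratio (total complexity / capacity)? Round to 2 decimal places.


Total complexity = 1 + 4 + 5 + 5 + 3 + 1 + 4 + 3 = 26
Load = total / capacity = 26 / 15
= 1.73


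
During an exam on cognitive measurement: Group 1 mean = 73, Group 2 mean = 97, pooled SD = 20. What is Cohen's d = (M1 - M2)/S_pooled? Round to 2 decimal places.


Cohen's d = (M1 - M2) / S_pooled
= (73 - 97) / 20
= -24 / 20
= -1.20


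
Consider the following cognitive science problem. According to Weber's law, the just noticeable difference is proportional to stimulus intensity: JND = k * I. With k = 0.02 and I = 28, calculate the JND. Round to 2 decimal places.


JND = k * I
JND = 0.02 * 28
= 0.56


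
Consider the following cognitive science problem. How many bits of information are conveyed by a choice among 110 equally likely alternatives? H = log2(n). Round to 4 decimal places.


H = log2(n)
H = log2(110)
= 6.7814


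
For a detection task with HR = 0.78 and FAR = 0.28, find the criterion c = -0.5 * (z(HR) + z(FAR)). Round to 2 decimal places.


c = -0.5 * (z(HR) + z(FAR))
z(0.78) = 0.7722
z(0.28) = -0.5828
c = -0.5 * (0.7722 + -0.5828)
= -0.5 * 0.1894
= -0.09


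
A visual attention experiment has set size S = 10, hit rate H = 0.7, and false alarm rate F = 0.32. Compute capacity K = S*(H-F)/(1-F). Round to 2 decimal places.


K = S * (H - F) / (1 - F)
H - F = 0.38
1 - F = 0.68
K = 10 * 0.38 / 0.68
= 5.59


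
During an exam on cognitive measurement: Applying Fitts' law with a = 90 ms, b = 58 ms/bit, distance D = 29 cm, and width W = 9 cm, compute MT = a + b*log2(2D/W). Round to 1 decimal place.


MT = 90 + 58 * log2(2*29/9)
2D/W = 6.444444
log2(6.444444) = 2.6881
MT = 90 + 58 * 2.6881
= 245.9 ms


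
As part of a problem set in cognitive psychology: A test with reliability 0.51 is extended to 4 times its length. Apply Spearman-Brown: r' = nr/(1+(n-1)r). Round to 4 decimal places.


r_new = n*r / (1 + (n-1)*r)
Numerator = 4 * 0.51 = 2.04
Denominator = 1 + 3 * 0.51 = 2.53
r_new = 2.04 / 2.53
= 0.8063


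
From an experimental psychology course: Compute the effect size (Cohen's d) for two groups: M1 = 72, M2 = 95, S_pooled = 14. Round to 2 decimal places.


Cohen's d = (M1 - M2) / S_pooled
= (72 - 95) / 14
= -23 / 14
= -1.64


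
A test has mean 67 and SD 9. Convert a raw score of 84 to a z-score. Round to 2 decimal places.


z = (X - mu) / sigma
= (84 - 67) / 9
= 17 / 9
= 1.89


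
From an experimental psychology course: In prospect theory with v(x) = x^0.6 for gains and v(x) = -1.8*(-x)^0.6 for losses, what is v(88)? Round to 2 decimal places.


Since x = 88 >= 0, use v(x) = x^0.6
88^0.6 = 14.6788
v(88) = 14.68


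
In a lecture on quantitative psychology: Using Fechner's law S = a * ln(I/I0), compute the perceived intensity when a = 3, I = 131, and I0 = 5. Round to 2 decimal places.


S = 3 * ln(131/5)
I/I0 = 26.2
ln(26.2) = 3.2658
S = 3 * 3.2658
= 9.80


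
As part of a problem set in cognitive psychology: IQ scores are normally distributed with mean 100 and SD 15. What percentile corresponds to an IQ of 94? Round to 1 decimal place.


z = (IQ - mean) / SD
z = (94 - 100) / 15 = -0.4
Percentile = Phi(-0.4) * 100
Phi(-0.4) = 0.344578
= 34.5


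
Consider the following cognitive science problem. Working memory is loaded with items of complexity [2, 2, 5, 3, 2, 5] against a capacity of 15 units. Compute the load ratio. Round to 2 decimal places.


Total complexity = 2 + 2 + 5 + 3 + 2 + 5 = 19
Load = total / capacity = 19 / 15
= 1.27


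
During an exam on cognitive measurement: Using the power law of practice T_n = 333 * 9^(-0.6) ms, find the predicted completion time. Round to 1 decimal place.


T_n = 333 * 9^(-0.6)
9^(-0.6) = 0.267581
T_n = 333 * 0.267581
= 89.1 ms


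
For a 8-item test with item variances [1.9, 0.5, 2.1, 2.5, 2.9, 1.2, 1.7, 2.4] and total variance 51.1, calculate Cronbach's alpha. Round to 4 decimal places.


alpha = (k/(k-1)) * (1 - sum(s_i^2)/s_total^2)
sum(item variances) = 15.2
k/(k-1) = 8/7 = 1.142857
1 - 15.2/51.1 = 1 - 0.297456 = 0.702544
alpha = 1.142857 * 0.702544
= 0.8029


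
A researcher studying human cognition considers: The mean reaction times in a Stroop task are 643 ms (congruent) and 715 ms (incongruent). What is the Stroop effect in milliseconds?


Stroop effect = RT(incongruent) - RT(congruent)
= 715 - 643
= 72 ms


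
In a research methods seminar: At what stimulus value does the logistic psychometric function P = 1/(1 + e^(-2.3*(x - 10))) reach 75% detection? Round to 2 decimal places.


At P = 0.75: 0.75 = 1/(1 + e^(-k*(x-x0)))
Solving: e^(-k*(x-x0)) = 1/3
x = x0 + ln(3)/k
ln(3) = 1.0986
x = 10 + 1.0986/2.3
= 10 + 0.4777
= 10.48


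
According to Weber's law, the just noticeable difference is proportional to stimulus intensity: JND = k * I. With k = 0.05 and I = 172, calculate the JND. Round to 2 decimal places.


JND = k * I
JND = 0.05 * 172
= 8.60


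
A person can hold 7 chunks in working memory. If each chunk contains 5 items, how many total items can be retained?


Total items = chunks * items_per_chunk
= 7 * 5
= 35


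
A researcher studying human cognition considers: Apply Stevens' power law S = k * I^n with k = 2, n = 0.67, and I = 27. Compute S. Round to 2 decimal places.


S = 2 * 27^0.67
27^0.67 = 9.0994
S = 2 * 9.0994
= 18.20


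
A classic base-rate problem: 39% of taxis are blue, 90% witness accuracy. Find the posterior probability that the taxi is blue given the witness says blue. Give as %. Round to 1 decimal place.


P(blue | says blue) = P(says blue | blue)*P(blue) / [P(says blue | blue)*P(blue) + P(says blue | not blue)*P(not blue)]
Numerator = 0.9 * 0.39 = 0.351
False identification = 0.1 * 0.61 = 0.061
P = 0.351 / (0.351 + 0.061)
= 0.351 / 0.412
As percentage = 85.2


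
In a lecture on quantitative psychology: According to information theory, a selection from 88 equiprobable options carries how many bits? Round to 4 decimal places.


H = log2(n)
H = log2(88)
= 6.4594


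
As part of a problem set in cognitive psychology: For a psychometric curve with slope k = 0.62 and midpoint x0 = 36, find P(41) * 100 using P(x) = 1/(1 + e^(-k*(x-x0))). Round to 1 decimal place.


P(x) = 1/(1 + e^(-0.62*(41 - 36)))
Exponent = -0.62 * 5 = -3.1
e^(-3.1) = 0.045049
P = 1/(1 + 0.045049) = 0.956893
Percentage = 95.7


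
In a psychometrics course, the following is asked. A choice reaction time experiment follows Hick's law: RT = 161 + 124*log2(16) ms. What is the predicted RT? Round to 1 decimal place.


RT = 161 + 124 * log2(16)
log2(16) = 4.0
RT = 161 + 124 * 4.0
= 161 + 496.0
= 657.0 ms


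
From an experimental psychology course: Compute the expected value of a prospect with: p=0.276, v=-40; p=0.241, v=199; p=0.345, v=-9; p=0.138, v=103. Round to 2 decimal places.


EU = sum(p_i * v_i)
0.276 * -40 = -11.04
0.241 * 199 = 47.959
0.345 * -9 = -3.105
0.138 * 103 = 14.214
EU = -11.04 + 47.959 + -3.105 + 14.214
= 48.03


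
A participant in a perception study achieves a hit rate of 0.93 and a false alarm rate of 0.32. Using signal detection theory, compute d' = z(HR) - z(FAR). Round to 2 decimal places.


d' = z(HR) - z(FAR)
z(0.93) = 1.4758
z(0.32) = -0.4677
d' = 1.4758 - -0.4677
= 1.94


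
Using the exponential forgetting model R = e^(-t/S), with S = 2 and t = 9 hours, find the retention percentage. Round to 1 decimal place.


R = e^(-t/S)
-t/S = -9/2 = -4.5
R = e^(-4.5) = 0.011109
Percentage = 0.011109 * 100
= 1.1


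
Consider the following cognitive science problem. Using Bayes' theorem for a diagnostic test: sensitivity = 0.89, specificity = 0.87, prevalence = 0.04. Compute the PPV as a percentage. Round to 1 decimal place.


PPV = (sens * prev) / (sens * prev + (1-spec) * (1-prev))
Numerator = 0.89 * 0.04 = 0.0356
P(positive and no disease) = (1 - spec) * (1 - prev) = (1 - 0.87) * (1 - 0.04) = 0.1248
Denominator = 0.0356 + 0.1248 = 0.1604
PPV = 0.0356 / 0.1604 = 0.221945
As percentage = 22.2


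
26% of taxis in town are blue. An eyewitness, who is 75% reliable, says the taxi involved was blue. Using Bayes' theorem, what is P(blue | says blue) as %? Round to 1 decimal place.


P(blue | says blue) = P(says blue | blue)*P(blue) / [P(says blue | blue)*P(blue) + P(says blue | not blue)*P(not blue)]
Numerator = 0.75 * 0.26 = 0.195
False identification = 0.25 * 0.74 = 0.185
P = 0.195 / (0.195 + 0.185)
= 0.195 / 0.38
As percentage = 51.3


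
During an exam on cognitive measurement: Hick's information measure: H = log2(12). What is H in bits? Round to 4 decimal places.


H = log2(n)
H = log2(12)
= 3.5850


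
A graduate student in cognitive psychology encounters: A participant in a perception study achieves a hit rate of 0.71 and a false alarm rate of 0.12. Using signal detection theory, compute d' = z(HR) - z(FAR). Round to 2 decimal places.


d' = z(HR) - z(FAR)
z(0.71) = 0.5534
z(0.12) = -1.175
d' = 0.5534 - -1.175
= 1.73


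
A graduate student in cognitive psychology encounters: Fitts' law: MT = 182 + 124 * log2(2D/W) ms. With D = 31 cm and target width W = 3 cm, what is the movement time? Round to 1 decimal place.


MT = 182 + 124 * log2(2*31/3)
2D/W = 20.666667
log2(20.666667) = 4.3692
MT = 182 + 124 * 4.3692
= 723.8 ms


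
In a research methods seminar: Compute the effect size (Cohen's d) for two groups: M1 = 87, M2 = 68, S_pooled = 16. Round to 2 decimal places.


Cohen's d = (M1 - M2) / S_pooled
= (87 - 68) / 16
= 19 / 16
= 1.19


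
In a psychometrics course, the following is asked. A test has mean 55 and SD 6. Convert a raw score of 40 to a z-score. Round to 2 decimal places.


z = (X - mu) / sigma
= (40 - 55) / 6
= -15 / 6
= -2.50


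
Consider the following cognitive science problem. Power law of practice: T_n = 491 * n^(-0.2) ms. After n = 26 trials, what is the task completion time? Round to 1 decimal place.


T_n = 491 * 26^(-0.2)
26^(-0.2) = 0.521201
T_n = 491 * 0.521201
= 255.9 ms


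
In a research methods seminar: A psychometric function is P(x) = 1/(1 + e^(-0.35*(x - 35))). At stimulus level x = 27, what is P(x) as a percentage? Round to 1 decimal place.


P(x) = 1/(1 + e^(-0.35*(27 - 35)))
Exponent = -0.35 * -8 = 2.8
e^(2.8) = 16.444647
P = 1/(1 + 16.444647) = 0.057324
Percentage = 5.7


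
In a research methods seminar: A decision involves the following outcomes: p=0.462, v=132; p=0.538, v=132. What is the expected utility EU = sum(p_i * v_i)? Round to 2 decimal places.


EU = sum(p_i * v_i)
0.462 * 132 = 60.984
0.538 * 132 = 71.016
EU = 60.984 + 71.016
= 132.00


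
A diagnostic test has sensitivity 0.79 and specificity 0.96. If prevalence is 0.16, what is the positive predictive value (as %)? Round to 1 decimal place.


PPV = (sens * prev) / (sens * prev + (1-spec) * (1-prev))
Numerator = 0.79 * 0.16 = 0.1264
P(positive and no disease) = (1 - spec) * (1 - prev) = (1 - 0.96) * (1 - 0.16) = 0.0336
Denominator = 0.1264 + 0.0336 = 0.16
PPV = 0.1264 / 0.16 = 0.79
As percentage = 79.0


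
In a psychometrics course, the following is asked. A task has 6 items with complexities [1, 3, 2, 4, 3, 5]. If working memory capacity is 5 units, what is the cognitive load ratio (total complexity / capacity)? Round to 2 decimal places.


Total complexity = 1 + 3 + 2 + 4 + 3 + 5 = 18
Load = total / capacity = 18 / 5
= 3.60


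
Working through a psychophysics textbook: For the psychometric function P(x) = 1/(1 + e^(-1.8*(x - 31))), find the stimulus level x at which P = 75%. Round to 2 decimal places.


At P = 0.75: 0.75 = 1/(1 + e^(-k*(x-x0)))
Solving: e^(-k*(x-x0)) = 1/3
x = x0 + ln(3)/k
ln(3) = 1.0986
x = 31 + 1.0986/1.8
= 31 + 0.6103
= 31.61


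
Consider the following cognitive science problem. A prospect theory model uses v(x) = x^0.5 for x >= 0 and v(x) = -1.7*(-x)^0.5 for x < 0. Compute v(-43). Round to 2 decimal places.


Since x = -43 < 0, use v(x) = -lambda*(-x)^alpha
(-x) = 43
43^0.5 = 6.5574
v(-43) = -1.7 * 6.5574
= -11.15


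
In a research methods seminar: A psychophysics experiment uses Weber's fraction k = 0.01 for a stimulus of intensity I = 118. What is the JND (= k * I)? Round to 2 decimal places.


JND = k * I
JND = 0.01 * 118
= 1.18


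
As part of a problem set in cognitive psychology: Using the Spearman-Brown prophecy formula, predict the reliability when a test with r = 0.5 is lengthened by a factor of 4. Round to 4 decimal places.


r_new = n*r / (1 + (n-1)*r)
Numerator = 4 * 0.5 = 2.0
Denominator = 1 + 3 * 0.5 = 2.5
r_new = 2.0 / 2.5
= 0.8000


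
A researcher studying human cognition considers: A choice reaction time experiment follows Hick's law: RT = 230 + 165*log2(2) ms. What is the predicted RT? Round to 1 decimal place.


RT = 230 + 165 * log2(2)
log2(2) = 1.0
RT = 230 + 165 * 1.0
= 230 + 165.0
= 395.0 ms


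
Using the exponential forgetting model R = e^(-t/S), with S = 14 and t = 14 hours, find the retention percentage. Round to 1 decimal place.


R = e^(-t/S)
-t/S = -14/14 = -1.0
R = e^(-1.0) = 0.367879
Percentage = 0.367879 * 100
= 36.8


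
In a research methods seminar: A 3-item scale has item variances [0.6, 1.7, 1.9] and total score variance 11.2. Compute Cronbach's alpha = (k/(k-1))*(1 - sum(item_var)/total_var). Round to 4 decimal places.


alpha = (k/(k-1)) * (1 - sum(s_i^2)/s_total^2)
sum(item variances) = 4.2
k/(k-1) = 3/2 = 1.5
1 - 4.2/11.2 = 1 - 0.375 = 0.625
alpha = 1.5 * 0.625
= 0.9375


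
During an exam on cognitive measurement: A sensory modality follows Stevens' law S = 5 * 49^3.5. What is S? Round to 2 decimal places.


S = 5 * 49^3.5
49^3.5 = 823543.0
S = 5 * 823543.0
= 4117715.00


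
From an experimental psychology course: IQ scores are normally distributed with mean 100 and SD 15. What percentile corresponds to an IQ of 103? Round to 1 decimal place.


z = (IQ - mean) / SD
z = (103 - 100) / 15 = 0.2
Percentile = Phi(0.2) * 100
Phi(0.2) = 0.57926
= 57.9


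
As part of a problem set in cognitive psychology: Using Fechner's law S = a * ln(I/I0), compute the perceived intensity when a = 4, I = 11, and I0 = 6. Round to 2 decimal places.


S = 4 * ln(11/6)
I/I0 = 1.833333
ln(1.833333) = 0.6061
S = 4 * 0.6061
= 2.42


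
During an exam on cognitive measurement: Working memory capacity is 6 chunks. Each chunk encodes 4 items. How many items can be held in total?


Total items = chunks * items_per_chunk
= 6 * 4
= 24


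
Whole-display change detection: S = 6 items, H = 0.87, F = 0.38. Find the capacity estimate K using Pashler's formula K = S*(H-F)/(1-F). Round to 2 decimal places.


K = S * (H - F) / (1 - F)
H - F = 0.49
1 - F = 0.62
K = 6 * 0.49 / 0.62
= 4.74


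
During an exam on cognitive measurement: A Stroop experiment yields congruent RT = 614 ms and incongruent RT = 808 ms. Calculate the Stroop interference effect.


Stroop effect = RT(incongruent) - RT(congruent)
= 808 - 614
= 194 ms


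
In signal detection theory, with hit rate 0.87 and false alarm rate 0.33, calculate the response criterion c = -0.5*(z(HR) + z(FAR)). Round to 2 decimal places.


c = -0.5 * (z(HR) + z(FAR))
z(0.87) = 1.1264
z(0.33) = -0.4399
c = -0.5 * (1.1264 + -0.4399)
= -0.5 * 0.6865
= -0.34


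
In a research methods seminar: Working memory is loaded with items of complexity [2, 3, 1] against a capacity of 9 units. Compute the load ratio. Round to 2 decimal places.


Total complexity = 2 + 3 + 1 = 6
Load = total / capacity = 6 / 9
= 0.67


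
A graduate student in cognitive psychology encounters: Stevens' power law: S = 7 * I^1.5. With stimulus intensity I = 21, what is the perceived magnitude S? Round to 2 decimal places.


S = 7 * 21^1.5
21^1.5 = 96.2341
S = 7 * 96.2341
= 673.64


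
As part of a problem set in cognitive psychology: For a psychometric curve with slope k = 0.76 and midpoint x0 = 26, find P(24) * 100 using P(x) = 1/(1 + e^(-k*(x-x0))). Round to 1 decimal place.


P(x) = 1/(1 + e^(-0.76*(24 - 26)))
Exponent = -0.76 * -2 = 1.52
e^(1.52) = 4.572225
P = 1/(1 + 4.572225) = 0.179462
Percentage = 17.9


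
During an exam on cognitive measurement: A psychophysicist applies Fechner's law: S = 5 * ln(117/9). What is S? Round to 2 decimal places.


S = 5 * ln(117/9)
I/I0 = 13.0
ln(13.0) = 2.5649
S = 5 * 2.5649
= 12.82


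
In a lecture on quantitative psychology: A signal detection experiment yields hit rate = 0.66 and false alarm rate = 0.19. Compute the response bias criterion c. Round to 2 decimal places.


c = -0.5 * (z(HR) + z(FAR))
z(0.66) = 0.4125
z(0.19) = -0.8779
c = -0.5 * (0.4125 + -0.8779)
= -0.5 * -0.4654
= 0.23


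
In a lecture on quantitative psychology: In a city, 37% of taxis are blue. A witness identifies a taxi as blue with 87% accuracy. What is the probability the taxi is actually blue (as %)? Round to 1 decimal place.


P(blue | says blue) = P(says blue | blue)*P(blue) / [P(says blue | blue)*P(blue) + P(says blue | not blue)*P(not blue)]
Numerator = 0.87 * 0.37 = 0.3219
False identification = 0.13 * 0.63 = 0.0819
P = 0.3219 / (0.3219 + 0.0819)
= 0.3219 / 0.4038
As percentage = 79.7


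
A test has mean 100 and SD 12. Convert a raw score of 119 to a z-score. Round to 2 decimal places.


z = (X - mu) / sigma
= (119 - 100) / 12
= 19 / 12
= 1.58


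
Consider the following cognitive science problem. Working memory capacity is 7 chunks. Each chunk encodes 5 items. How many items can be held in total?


Total items = chunks * items_per_chunk
= 7 * 5
= 35


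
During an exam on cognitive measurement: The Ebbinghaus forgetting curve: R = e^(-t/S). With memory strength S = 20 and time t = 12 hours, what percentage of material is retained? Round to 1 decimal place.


R = e^(-t/S)
-t/S = -12/20 = -0.6
R = e^(-0.6) = 0.548812
Percentage = 0.548812 * 100
= 54.9


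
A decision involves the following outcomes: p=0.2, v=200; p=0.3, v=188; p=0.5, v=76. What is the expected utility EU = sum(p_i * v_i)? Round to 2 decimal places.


EU = sum(p_i * v_i)
0.2 * 200 = 40.0
0.3 * 188 = 56.4
0.5 * 76 = 38.0
EU = 40.0 + 56.4 + 38.0
= 134.40


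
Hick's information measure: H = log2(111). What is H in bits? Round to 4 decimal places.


H = log2(n)
H = log2(111)
= 6.7944


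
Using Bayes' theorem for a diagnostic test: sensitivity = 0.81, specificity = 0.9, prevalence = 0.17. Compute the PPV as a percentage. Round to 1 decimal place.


PPV = (sens * prev) / (sens * prev + (1-spec) * (1-prev))
Numerator = 0.81 * 0.17 = 0.1377
P(positive and no disease) = (1 - spec) * (1 - prev) = (1 - 0.9) * (1 - 0.17) = 0.083
Denominator = 0.1377 + 0.083 = 0.2207
PPV = 0.1377 / 0.2207 = 0.623924
As percentage = 62.4


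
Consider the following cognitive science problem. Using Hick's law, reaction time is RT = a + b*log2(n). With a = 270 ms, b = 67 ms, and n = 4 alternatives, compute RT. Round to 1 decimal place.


RT = 270 + 67 * log2(4)
log2(4) = 2.0
RT = 270 + 67 * 2.0
= 270 + 134.0
= 404.0 ms


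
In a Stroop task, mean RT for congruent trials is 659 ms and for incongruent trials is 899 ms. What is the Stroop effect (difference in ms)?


Stroop effect = RT(incongruent) - RT(congruent)
= 899 - 659
= 240 ms


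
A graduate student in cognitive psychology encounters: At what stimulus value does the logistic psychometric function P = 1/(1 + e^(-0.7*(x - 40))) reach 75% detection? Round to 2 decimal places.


At P = 0.75: 0.75 = 1/(1 + e^(-k*(x-x0)))
Solving: e^(-k*(x-x0)) = 1/3
x = x0 + ln(3)/k
ln(3) = 1.0986
x = 40 + 1.0986/0.7
= 40 + 1.5694
= 41.57


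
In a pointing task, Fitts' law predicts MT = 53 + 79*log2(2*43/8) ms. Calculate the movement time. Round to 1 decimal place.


MT = 53 + 79 * log2(2*43/8)
2D/W = 10.75
log2(10.75) = 3.4263
MT = 53 + 79 * 3.4263
= 323.7 ms


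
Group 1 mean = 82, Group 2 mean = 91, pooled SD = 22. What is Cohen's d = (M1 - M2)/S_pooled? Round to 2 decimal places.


Cohen's d = (M1 - M2) / S_pooled
= (82 - 91) / 22
= -9 / 22
= -0.41


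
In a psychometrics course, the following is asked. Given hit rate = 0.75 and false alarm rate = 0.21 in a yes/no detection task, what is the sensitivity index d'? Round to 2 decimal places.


d' = z(HR) - z(FAR)
z(0.75) = 0.6745
z(0.21) = -0.8064
d' = 0.6745 - -0.8064
= 1.48


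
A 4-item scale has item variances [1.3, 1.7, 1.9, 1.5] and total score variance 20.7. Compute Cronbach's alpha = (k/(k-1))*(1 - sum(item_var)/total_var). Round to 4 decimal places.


alpha = (k/(k-1)) * (1 - sum(s_i^2)/s_total^2)
sum(item variances) = 6.4
k/(k-1) = 4/3 = 1.333333
1 - 6.4/20.7 = 1 - 0.309179 = 0.690821
alpha = 1.333333 * 0.690821
= 0.9211


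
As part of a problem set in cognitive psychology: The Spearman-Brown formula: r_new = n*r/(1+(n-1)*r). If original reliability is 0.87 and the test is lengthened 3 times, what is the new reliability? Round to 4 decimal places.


r_new = n*r / (1 + (n-1)*r)
Numerator = 3 * 0.87 = 2.61
Denominator = 1 + 2 * 0.87 = 2.74
r_new = 2.61 / 2.74
= 0.9526


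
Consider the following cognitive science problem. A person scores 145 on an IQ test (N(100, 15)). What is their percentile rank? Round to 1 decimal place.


z = (IQ - mean) / SD
z = (145 - 100) / 15 = 3.0
Percentile = Phi(3.0) * 100
Phi(3.0) = 0.99865
= 99.9


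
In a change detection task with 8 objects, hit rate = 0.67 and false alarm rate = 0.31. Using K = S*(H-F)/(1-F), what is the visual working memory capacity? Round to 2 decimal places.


K = S * (H - F) / (1 - F)
H - F = 0.36
1 - F = 0.69
K = 8 * 0.36 / 0.69
= 4.17


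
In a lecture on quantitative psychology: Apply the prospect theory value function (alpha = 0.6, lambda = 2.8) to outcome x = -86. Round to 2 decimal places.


Since x = -86 < 0, use v(x) = -lambda*(-x)^alpha
(-x) = 86
86^0.6 = 14.4777
v(-86) = -2.8 * 14.4777
= -40.54
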